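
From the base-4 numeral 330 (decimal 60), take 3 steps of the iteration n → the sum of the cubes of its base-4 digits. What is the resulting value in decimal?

60 = (3,3,0)_4 → 3³ + 3³ + 0³ = 54
54 = (3,1,2)_4 → 3³ + 1³ + 2³ = 36
36 = (2,1,0)_4 → 2³ + 1³ + 0³ = 9

9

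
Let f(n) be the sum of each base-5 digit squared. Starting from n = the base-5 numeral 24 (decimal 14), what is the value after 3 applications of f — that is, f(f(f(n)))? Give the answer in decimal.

14 = (2,4)_5 → 2² + 4² = 4 + 16 = 20
20 = (4,0)_5 → 4² + 0² = 16 + 0 = 16
16 = (3,1)_5 → 3² + 1² = 9 + 1 = 10

10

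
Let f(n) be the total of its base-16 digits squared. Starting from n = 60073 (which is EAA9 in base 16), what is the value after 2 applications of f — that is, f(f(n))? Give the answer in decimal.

339

60073 = (14,10,10,9)_16 → 14² + 10² + 10² + 9² = 196 + 100 + 100 + 81 = 477
477 = (1,13,13)_16 → 1² + 13² + 13² = 1 + 169 + 169 = 339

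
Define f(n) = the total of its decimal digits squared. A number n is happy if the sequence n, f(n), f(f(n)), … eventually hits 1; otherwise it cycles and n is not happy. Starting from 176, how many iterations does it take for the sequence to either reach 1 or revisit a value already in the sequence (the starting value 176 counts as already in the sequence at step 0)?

3

176 → 86
86 → 100
100 → 1  — reached 1.
That took 3 steps.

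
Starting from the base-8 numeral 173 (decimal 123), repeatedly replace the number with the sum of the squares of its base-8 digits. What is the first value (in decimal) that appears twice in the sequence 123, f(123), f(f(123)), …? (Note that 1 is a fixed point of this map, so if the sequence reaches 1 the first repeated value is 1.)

123 = (1,7,3)_8 → 1² + 7² + 3² = 1 + 49 + 9 = 59
59 = (7,3)_8 → 7² + 3² = 49 + 9 = 58
58 = (7,2)_8 → 7² + 2² = 49 + 4 = 53
53 = (6,5)_8 → 6² + 5² = 36 + 25 = 61
61 = (7,5)_8 → 7² + 5² = 49 + 25 = 74
74 = (1,1,2)_8 → 1² + 1² + 2² = 1 + 1 + 4 = 6
6 = (6)_8 → 6² = 36
36 = (4,4)_8 → 4² + 4² = 16 + 16 = 32
32 = (4,0)_8 → 4² + 0² = 16 + 0 = 16
16 = (2,0)_8 → 2² + 0² = 4 + 0 = 4
4 = (4)_8 → 4² = 16  — 16 already appeared earlier.

16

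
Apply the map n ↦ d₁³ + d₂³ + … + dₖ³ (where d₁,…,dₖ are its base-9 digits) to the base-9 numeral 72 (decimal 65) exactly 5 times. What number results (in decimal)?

27

65 = (7,2)_9 → 7³ + 2³ = 343 + 8 = 351
351 = (4,3,0)_9 → 4³ + 3³ + 0³ = 64 + 27 + 0 = 91
91 = (1,1,1)_9 → 1³ + 1³ + 1³ = 1 + 1 + 1 = 3
3 = (3)_9 → 3³ = 27
27 = (3,0)_9 → 3³ + 0³ = 27 + 0 = 27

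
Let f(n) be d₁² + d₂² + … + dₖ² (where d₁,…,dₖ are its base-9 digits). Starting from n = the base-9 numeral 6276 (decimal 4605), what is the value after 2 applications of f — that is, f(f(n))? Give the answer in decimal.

4605 = (6,2,7,6)_9 → 6² + 2² + 7² + 6² = 36 + 4 + 49 + 36 = 125
125 = (1,4,8)_9 → 1² + 4² + 8² = 1 + 16 + 64 = 81

81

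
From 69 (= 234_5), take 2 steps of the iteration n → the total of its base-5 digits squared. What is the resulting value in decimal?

17

69 = (2,3,4)_5 → 2² + 3² + 4² = 4 + 9 + 16 = 29
29 = (1,0,4)_5 → 1² + 0² + 4² = 1 + 0 + 16 = 17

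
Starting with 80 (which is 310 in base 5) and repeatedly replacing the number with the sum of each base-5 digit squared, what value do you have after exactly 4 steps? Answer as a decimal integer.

10

80 = (3,1,0)_5 → 3² + 1² + 0² = 9 + 1 + 0 = 10
10 = (2,0)_5 → 2² + 0² = 4 + 0 = 4
4 = (4)_5 → 4² = 16
16 = (3,1)_5 → 3² + 1² = 9 + 1 = 10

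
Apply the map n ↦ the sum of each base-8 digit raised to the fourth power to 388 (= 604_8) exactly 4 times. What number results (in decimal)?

388 = (6,0,4)_8 → 6⁴ + 0⁴ + 4⁴ = 1552
1552 = (3,0,2,0)_8 → 3⁴ + 0⁴ + 2⁴ + 0⁴ = 97
97 = (1,4,1)_8 → 1⁴ + 4⁴ + 1⁴ = 258
258 = (4,0,2)_8 → 4⁴ + 0⁴ + 2⁴ = 272

272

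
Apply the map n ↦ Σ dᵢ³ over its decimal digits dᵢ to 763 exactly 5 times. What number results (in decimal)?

1009

763 → 7³ + 6³ + 3³ = 343 + 216 + 27 = 586
586 → 5³ + 8³ + 6³ = 125 + 512 + 216 = 853
853 → 8³ + 5³ + 3³ = 512 + 125 + 27 = 664
664 → 6³ + 6³ + 4³ = 216 + 216 + 64 = 496
496 → 4³ + 9³ + 6³ = 64 + 729 + 216 = 1009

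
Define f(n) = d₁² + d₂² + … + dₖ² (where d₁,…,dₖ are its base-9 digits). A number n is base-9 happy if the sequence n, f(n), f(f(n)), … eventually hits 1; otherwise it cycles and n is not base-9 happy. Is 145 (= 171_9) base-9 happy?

not base-9 happy

145 = (1,7,1)_9 → 1² + 7² + 1² = 1 + 49 + 1 = 51
51 = (5,6)_9 → 5² + 6² = 25 + 36 = 61
61 = (6,7)_9 → 6² + 7² = 36 + 49 = 85
85 = (1,0,4)_9 → 1² + 0² + 4² = 1 + 0 + 16 = 17
17 = (1,8)_9 → 1² + 8² = 1 + 64 = 65
65 = (7,2)_9 → 7² + 2² = 49 + 4 = 53
53 = (5,8)_9 → 5² + 8² = 25 + 64 = 89
89 = (1,0,8)_9 → 1² + 0² + 8² = 1 + 0 + 64 = 65  — 65 already seen; the sequence cycles without reaching 1.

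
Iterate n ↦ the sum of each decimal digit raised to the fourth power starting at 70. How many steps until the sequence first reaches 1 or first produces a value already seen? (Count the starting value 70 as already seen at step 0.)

12

70 → 2401
2401 → 273
273 → 2498
2498 → 10929
10929 → 13139
13139 → 6725
6725 → 4338
4338 → 4514
4514 → 1138
1138 → 4179
4179 → 9219
9219 → 13139  — 13139 repeats.
That took 12 steps.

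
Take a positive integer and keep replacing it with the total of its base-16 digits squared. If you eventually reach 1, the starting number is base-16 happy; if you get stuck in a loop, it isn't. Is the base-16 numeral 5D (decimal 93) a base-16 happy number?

not base-16 happy

93 = (5,13)_16 → 5² + 13² = 25 + 169 = 194
194 = (12,2)_16 → 12² + 2² = 144 + 4 = 148
148 = (9,4)_16 → 9² + 4² = 81 + 16 = 97
97 = (6,1)_16 → 6² + 1² = 36 + 1 = 37
37 = (2,5)_16 → 2² + 5² = 4 + 25 = 29
29 = (1,13)_16 → 1² + 13² = 1 + 169 = 170
170 = (10,10)_16 → 10² + 10² = 100 + 100 = 200
200 = (12,8)_16 → 12² + 8² = 144 + 64 = 208
208 = (13,0)_16 → 13² + 0² = 169 + 0 = 169
169 = (10,9)_16 → 10² + 9² = 100 + 81 = 181
181 = (11,5)_16 → 11² + 5² = 121 + 25 = 146
146 = (9,2)_16 → 9² + 2² = 81 + 4 = 85
85 = (5,5)_16 → 5² + 5² = 25 + 25 = 50
50 = (3,2)_16 → 3² + 2² = 9 + 4 = 13
13 = (13)_16 → 13² = 169  — 169 already seen; the sequence cycles without reaching 1.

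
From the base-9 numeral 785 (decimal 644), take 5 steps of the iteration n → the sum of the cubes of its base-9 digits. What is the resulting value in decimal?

856

644 = (7,8,5)_9 → 7³ + 8³ + 5³ = 343 + 512 + 125 = 980
980 = (1,3,0,8)_9 → 1³ + 3³ + 0³ + 8³ = 1 + 27 + 0 + 512 = 540
540 = (6,6,0)_9 → 6³ + 6³ + 0³ = 216 + 216 + 0 = 432
432 = (5,3,0)_9 → 5³ + 3³ + 0³ = 125 + 27 + 0 = 152
152 = (1,7,8)_9 → 1³ + 7³ + 8³ = 1 + 343 + 512 = 856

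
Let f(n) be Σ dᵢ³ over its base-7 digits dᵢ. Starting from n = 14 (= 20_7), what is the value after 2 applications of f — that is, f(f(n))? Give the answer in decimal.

14 = (2,0)_7 → 2³ + 0³ = 8 + 0 = 8
8 = (1,1)_7 → 1³ + 1³ = 1 + 1 = 2

2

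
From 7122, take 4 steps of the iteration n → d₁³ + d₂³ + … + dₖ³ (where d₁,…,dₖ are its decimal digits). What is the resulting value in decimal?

1458

7122 → 7³ + 1³ + 2³ + 2³ = 343 + 1 + 8 + 8 = 360
360 → 3³ + 6³ + 0³ = 27 + 216 + 0 = 243
243 → 2³ + 4³ + 3³ = 8 + 64 + 27 = 99
99 → 9³ + 9³ = 729 + 729 = 1458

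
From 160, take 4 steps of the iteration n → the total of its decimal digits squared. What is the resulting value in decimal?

160 → 1² + 6² + 0² = 37
37 → 3² + 7² = 58
58 → 5² + 8² = 89
89 → 8² + 9² = 145

145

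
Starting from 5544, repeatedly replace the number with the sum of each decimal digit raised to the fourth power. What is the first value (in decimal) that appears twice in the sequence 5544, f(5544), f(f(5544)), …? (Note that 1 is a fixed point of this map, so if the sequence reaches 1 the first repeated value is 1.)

5544 → 1762
1762 → 3714
3714 → 2739
2739 → 9059
9059 → 13747
13747 → 5140
5140 → 882
882 → 8208
8208 → 8208  — 8208 already appeared earlier.

8208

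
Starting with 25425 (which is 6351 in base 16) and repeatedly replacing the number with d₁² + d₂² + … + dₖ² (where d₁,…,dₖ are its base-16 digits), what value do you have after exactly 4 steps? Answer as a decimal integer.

25425 = (6,3,5,1)_16 → 6² + 3² + 5² + 1² = 71
71 = (4,7)_16 → 4² + 7² = 65
65 = (4,1)_16 → 4² + 1² = 17
17 = (1,1)_16 → 1² + 1² = 2

2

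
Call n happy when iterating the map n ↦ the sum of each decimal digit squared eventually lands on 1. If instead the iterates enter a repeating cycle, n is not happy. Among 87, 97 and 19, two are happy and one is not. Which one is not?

87: 87 → 113 → 11 → 2 → 4 → 16 → 37 → 58 → 89 → 145 → 42 → 20 → 4  — repeats 4 (not happy)
97: 97 → 130 → 10 → 1  — reaches 1 (happy)
19: 19 → 82 → 68 → 100 → 1  — reaches 1 (happy)

87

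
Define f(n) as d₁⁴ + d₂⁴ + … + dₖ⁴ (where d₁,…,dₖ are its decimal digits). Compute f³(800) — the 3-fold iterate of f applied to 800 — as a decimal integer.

4179

800 → 8⁴ + 0⁴ + 0⁴ = 4096
4096 → 4⁴ + 0⁴ + 9⁴ + 6⁴ = 8113
8113 → 8⁴ + 1⁴ + 1⁴ + 3⁴ = 4179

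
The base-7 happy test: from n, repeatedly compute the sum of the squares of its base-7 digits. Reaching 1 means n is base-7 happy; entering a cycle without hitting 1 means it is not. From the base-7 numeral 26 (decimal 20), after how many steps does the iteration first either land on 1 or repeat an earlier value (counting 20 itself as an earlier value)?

20 = (2,6)_7 → 2² + 6² = 4 + 36 = 40
40 = (5,5)_7 → 5² + 5² = 25 + 25 = 50
50 = (1,0,1)_7 → 1² + 0² + 1² = 1 + 0 + 1 = 2
2 = (2)_7 → 2² = 4
4 = (4)_7 → 4² = 16
16 = (2,2)_7 → 2² + 2² = 4 + 4 = 8
8 = (1,1)_7 → 1² + 1² = 1 + 1 = 2  — 2 repeats.
That took 7 steps.

7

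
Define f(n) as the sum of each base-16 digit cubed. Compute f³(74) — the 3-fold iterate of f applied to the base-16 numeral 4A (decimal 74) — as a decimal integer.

584

74 = (4,10)_16 → 4³ + 10³ = 1064
1064 = (4,2,8)_16 → 4³ + 2³ + 8³ = 584
584 = (2,4,8)_16 → 2³ + 4³ + 8³ = 584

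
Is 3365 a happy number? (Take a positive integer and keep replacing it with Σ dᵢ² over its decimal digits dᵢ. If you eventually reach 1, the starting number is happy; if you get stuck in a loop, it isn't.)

happy

3365 → 3² + 3² + 6² + 5² = 79
79 → 7² + 9² = 130
130 → 1² + 3² + 0² = 10
10 → 1² + 0² = 1  — reached 1.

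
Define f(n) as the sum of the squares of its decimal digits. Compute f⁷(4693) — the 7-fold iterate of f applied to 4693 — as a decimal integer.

89

4693 → 4² + 6² + 9² + 3² = 16 + 36 + 81 + 9 = 142
142 → 1² + 4² + 2² = 1 + 16 + 4 = 21
21 → 2² + 1² = 4 + 1 = 5
5 → 5² = 25
25 → 2² + 5² = 4 + 25 = 29
29 → 2² + 9² = 4 + 81 = 85
85 → 8² + 5² = 64 + 25 = 89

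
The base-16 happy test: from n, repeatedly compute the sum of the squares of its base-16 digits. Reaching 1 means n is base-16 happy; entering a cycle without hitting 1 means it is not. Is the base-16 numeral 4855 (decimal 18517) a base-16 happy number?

18517 = (4,8,5,5)_16 → 4² + 8² + 5² + 5² = 130
130 = (8,2)_16 → 8² + 2² = 68
68 = (4,4)_16 → 4² + 4² = 32
32 = (2,0)_16 → 2² + 0² = 4
4 = (4)_16 → 4² = 16
16 = (1,0)_16 → 1² + 0² = 1  — reached 1.

base-16 happy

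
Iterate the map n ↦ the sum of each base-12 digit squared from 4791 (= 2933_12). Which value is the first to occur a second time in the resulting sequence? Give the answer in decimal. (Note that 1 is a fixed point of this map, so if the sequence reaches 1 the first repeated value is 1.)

164

4791 = (2,9,3,3)_12 → 2² + 9² + 3² + 3² = 103
103 = (8,7)_12 → 8² + 7² = 113
113 = (9,5)_12 → 9² + 5² = 106
106 = (8,10)_12 → 8² + 10² = 164
164 = (1,1,8)_12 → 1² + 1² + 8² = 66
66 = (5,6)_12 → 5² + 6² = 61
61 = (5,1)_12 → 5² + 1² = 26
26 = (2,2)_12 → 2² + 2² = 8
8 = (8)_12 → 8² = 64
64 = (5,4)_12 → 5² + 4² = 41
41 = (3,5)_12 → 3² + 5² = 34
34 = (2,10)_12 → 2² + 10² = 104
104 = (8,8)_12 → 8² + 8² = 128
128 = (10,8)_12 → 10² + 8² = 164  — 164 already appeared earlier.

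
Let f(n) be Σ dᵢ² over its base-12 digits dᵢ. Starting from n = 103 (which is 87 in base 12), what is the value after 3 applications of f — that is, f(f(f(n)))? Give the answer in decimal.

103 = (8,7)_12 → 8² + 7² = 64 + 49 = 113
113 = (9,5)_12 → 9² + 5² = 81 + 25 = 106
106 = (8,10)_12 → 8² + 10² = 64 + 100 = 164

164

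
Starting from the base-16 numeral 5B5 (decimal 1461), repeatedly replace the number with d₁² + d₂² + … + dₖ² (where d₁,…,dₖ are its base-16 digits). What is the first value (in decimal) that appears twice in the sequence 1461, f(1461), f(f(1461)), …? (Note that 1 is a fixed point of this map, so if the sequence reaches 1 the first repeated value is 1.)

1461 = (5,11,5)_16 → 171
171 = (10,11)_16 → 221
221 = (13,13)_16 → 338
338 = (1,5,2)_16 → 30
30 = (1,14)_16 → 197
197 = (12,5)_16 → 169
169 = (10,9)_16 → 181
181 = (11,5)_16 → 146
146 = (9,2)_16 → 85
85 = (5,5)_16 → 50
50 = (3,2)_16 → 13
13 = (13)_16 → 169  — 169 already appeared earlier.

169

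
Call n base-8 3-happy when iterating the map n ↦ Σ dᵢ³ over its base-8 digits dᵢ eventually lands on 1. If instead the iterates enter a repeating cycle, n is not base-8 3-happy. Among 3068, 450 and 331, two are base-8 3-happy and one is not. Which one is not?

450

3068: 3068 → 875 → 278 → 288 → 128 → 8 → 1  — reaches 1 (base-8 3-happy)
450: 450 → 351 → 495 → 811 → 217 → 55 → 559 → 469 → 476 → 434 → 440 → 559  — repeats 559 (not base-8 3-happy)
331: 331 → 153 → 36 → 128 → 8 → 1  — reaches 1 (base-8 3-happy)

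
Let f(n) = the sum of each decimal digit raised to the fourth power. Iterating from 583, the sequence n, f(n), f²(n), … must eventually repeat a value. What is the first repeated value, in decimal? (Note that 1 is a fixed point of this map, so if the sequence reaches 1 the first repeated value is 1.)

13139

583 → 5⁴ + 8⁴ + 3⁴ = 4802
4802 → 4⁴ + 8⁴ + 0⁴ + 2⁴ = 4368
4368 → 4⁴ + 3⁴ + 6⁴ + 8⁴ = 5729
5729 → 5⁴ + 7⁴ + 2⁴ + 9⁴ = 9603
9603 → 9⁴ + 6⁴ + 0⁴ + 3⁴ = 7938
7938 → 7⁴ + 9⁴ + 3⁴ + 8⁴ = 13139
13139 → 1⁴ + 3⁴ + 1⁴ + 3⁴ + 9⁴ = 6725
6725 → 6⁴ + 7⁴ + 2⁴ + 5⁴ = 4338
4338 → 4⁴ + 3⁴ + 3⁴ + 8⁴ = 4514
4514 → 4⁴ + 5⁴ + 1⁴ + 4⁴ = 1138
1138 → 1⁴ + 1⁴ + 3⁴ + 8⁴ = 4179
4179 → 4⁴ + 1⁴ + 7⁴ + 9⁴ = 9219
9219 → 9⁴ + 2⁴ + 1⁴ + 9⁴ = 13139  — 13139 already appeared earlier.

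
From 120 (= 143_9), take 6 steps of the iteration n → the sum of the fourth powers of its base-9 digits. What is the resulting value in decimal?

120 = (1,4,3)_9 → 1⁴ + 4⁴ + 3⁴ = 338
338 = (4,1,5)_9 → 4⁴ + 1⁴ + 5⁴ = 882
882 = (1,1,8,0)_9 → 1⁴ + 1⁴ + 8⁴ + 0⁴ = 4098
4098 = (5,5,5,3)_9 → 5⁴ + 5⁴ + 5⁴ + 3⁴ = 1956
1956 = (2,6,1,3)_9 → 2⁴ + 6⁴ + 1⁴ + 3⁴ = 1394
1394 = (1,8,1,8)_9 → 1⁴ + 8⁴ + 1⁴ + 8⁴ = 8194

8194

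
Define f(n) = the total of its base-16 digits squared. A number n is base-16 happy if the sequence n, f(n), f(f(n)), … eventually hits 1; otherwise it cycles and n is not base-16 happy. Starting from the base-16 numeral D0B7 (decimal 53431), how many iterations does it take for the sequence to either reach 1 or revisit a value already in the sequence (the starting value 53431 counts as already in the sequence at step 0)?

53431 = (13,0,11,7)_16 → 13² + 0² + 11² + 7² = 339
339 = (1,5,3)_16 → 1² + 5² + 3² = 35
35 = (2,3)_16 → 2² + 3² = 13
13 = (13)_16 → 13² = 169
169 = (10,9)_16 → 10² + 9² = 181
181 = (11,5)_16 → 11² + 5² = 146
146 = (9,2)_16 → 9² + 2² = 85
85 = (5,5)_16 → 5² + 5² = 50
50 = (3,2)_16 → 3² + 2² = 13  — 13 repeats.
That took 9 steps.

9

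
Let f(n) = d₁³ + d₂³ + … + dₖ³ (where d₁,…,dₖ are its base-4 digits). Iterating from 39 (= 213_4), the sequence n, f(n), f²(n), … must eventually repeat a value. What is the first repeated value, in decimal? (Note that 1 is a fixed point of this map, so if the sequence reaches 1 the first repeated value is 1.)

9

39 = (2,1,3)_4 → 36
36 = (2,1,0)_4 → 9
9 = (2,1)_4 → 9  — 9 already appeared earlier.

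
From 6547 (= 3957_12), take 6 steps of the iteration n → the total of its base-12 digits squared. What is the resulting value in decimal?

6547 = (3,9,5,7)_12 → 3² + 9² + 5² + 7² = 9 + 81 + 25 + 49 = 164
164 = (1,1,8)_12 → 1² + 1² + 8² = 1 + 1 + 64 = 66
66 = (5,6)_12 → 5² + 6² = 25 + 36 = 61
61 = (5,1)_12 → 5² + 1² = 25 + 1 = 26
26 = (2,2)_12 → 2² + 2² = 4 + 4 = 8
8 = (8)_12 → 8² = 64

64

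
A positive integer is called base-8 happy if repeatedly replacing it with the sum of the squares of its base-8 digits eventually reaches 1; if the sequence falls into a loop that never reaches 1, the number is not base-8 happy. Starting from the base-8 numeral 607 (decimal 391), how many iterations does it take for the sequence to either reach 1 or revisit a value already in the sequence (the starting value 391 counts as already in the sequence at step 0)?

391 = (6,0,7)_8 → 6² + 0² + 7² = 36 + 0 + 49 = 85
85 = (1,2,5)_8 → 1² + 2² + 5² = 1 + 4 + 25 = 30
30 = (3,6)_8 → 3² + 6² = 9 + 36 = 45
45 = (5,5)_8 → 5² + 5² = 25 + 25 = 50
50 = (6,2)_8 → 6² + 2² = 36 + 4 = 40
40 = (5,0)_8 → 5² + 0² = 25 + 0 = 25
25 = (3,1)_8 → 3² + 1² = 9 + 1 = 10
10 = (1,2)_8 → 1² + 2² = 1 + 4 = 5
5 = (5)_8 → 5² = 25  — 25 repeats.
That took 9 steps.

9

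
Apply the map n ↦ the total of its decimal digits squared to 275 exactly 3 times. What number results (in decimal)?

275 → 2² + 7² + 5² = 4 + 49 + 25 = 78
78 → 7² + 8² = 49 + 64 = 113
113 → 1² + 1² + 3² = 1 + 1 + 9 = 11

11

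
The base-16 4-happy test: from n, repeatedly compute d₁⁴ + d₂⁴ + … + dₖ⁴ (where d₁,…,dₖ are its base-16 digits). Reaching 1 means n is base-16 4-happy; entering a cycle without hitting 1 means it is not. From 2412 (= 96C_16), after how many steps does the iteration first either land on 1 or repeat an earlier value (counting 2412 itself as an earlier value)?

2412 = (9,6,12)_16 → 9⁴ + 6⁴ + 12⁴ = 6561 + 1296 + 20736 = 28593
28593 = (6,15,11,1)_16 → 6⁴ + 15⁴ + 11⁴ + 1⁴ = 1296 + 50625 + 14641 + 1 = 66563
66563 = (1,0,4,0,3)_16 → 1⁴ + 0⁴ + 4⁴ + 0⁴ + 3⁴ = 1 + 0 + 256 + 0 + 81 = 338
338 = (1,5,2)_16 → 1⁴ + 5⁴ + 2⁴ = 1 + 625 + 16 = 642
642 = (2,8,2)_16 → 2⁴ + 8⁴ + 2⁴ = 16 + 4096 + 16 = 4128
4128 = (1,0,2,0)_16 → 1⁴ + 0⁴ + 2⁴ + 0⁴ = 1 + 0 + 16 + 0 = 17
17 = (1,1)_16 → 1⁴ + 1⁴ = 1 + 1 = 2
2 = (2)_16 → 2⁴ = 16
16 = (1,0)_16 → 1⁴ + 0⁴ = 1 + 0 = 1  — reached 1.
That took 9 steps.

9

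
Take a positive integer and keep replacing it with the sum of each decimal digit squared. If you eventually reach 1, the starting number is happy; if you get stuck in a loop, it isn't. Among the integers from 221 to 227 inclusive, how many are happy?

221: 221 → 9 → 81 → 65 → 61 → 37 → 58 → 89 → 145 → 42 → 20 → 4 → 16 → 37  (repeats 37)
222: 222 → 12 → 5 → 25 → 29 → 85 → 89 → 145 → 42 → 20 → 4 → 16 → 37 → 58 → 89  (repeats 89)
223: 223 → 17 → 50 → 25 → 29 → 85 → 89 → 145 → 42 → 20 → 4 → 16 → 37 → 58 → 89  (repeats 89)
224: 224 → 24 → 20 → 4 → 16 → 37 → 58 → 89 → 145 → 42 → 20  (repeats 20)
225: 225 → 33 → 18 → 65 → 61 → 37 → 58 → 89 → 145 → 42 → 20 → 4 → 16 → 37  (repeats 37)
226: 226 → 44 → 32 → 13 → 10 → 1  (reaches 1)
227: 227 → 57 → 74 → 65 → 61 → 37 → 58 → 89 → 145 → 42 → 20 → 4 → 16 → 37  (repeats 37)
happy: 226

1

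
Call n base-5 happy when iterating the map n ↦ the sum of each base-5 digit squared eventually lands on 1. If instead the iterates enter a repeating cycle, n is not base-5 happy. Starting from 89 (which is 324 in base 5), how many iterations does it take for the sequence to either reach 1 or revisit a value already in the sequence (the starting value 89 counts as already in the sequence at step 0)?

4

89 = (3,2,4)_5 → 3² + 2² + 4² = 9 + 4 + 16 = 29
29 = (1,0,4)_5 → 1² + 0² + 4² = 1 + 0 + 16 = 17
17 = (3,2)_5 → 3² + 2² = 9 + 4 = 13
13 = (2,3)_5 → 2² + 3² = 4 + 9 = 13  — 13 repeats.
That took 4 steps.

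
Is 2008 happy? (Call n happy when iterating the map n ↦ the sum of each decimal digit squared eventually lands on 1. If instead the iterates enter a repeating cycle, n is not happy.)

happy

2008 → 2² + 0² + 0² + 8² = 68
68 → 6² + 8² = 100
100 → 1² + 0² + 0² = 1  — reached 1.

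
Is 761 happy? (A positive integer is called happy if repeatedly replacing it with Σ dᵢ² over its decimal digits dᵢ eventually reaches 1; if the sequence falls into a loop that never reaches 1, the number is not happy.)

happy

761 → 7² + 6² + 1² = 86
86 → 8² + 6² = 100
100 → 1² + 0² + 0² = 1  — reached 1.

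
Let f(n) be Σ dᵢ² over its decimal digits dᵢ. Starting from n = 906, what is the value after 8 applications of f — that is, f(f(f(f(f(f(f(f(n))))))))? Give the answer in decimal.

906 → 9² + 0² + 6² = 81 + 0 + 36 = 117
117 → 1² + 1² + 7² = 1 + 1 + 49 = 51
51 → 5² + 1² = 25 + 1 = 26
26 → 2² + 6² = 4 + 36 = 40
40 → 4² + 0² = 16 + 0 = 16
16 → 1² + 6² = 1 + 36 = 37
37 → 3² + 7² = 9 + 49 = 58
58 → 5² + 8² = 25 + 64 = 89

89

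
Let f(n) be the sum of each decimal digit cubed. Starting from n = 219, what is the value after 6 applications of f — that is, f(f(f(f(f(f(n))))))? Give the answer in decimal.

99

219 → 2³ + 1³ + 9³ = 8 + 1 + 729 = 738
738 → 7³ + 3³ + 8³ = 343 + 27 + 512 = 882
882 → 8³ + 8³ + 2³ = 512 + 512 + 8 = 1032
1032 → 1³ + 0³ + 3³ + 2³ = 1 + 0 + 27 + 8 = 36
36 → 3³ + 6³ = 27 + 216 = 243
243 → 2³ + 4³ + 3³ = 8 + 64 + 27 = 99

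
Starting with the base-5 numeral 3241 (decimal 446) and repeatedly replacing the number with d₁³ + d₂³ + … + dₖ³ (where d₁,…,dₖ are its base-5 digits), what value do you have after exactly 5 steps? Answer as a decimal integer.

28

446 = (3,2,4,1)_5 → 3³ + 2³ + 4³ + 1³ = 27 + 8 + 64 + 1 = 100
100 = (4,0,0)_5 → 4³ + 0³ + 0³ = 64 + 0 + 0 = 64
64 = (2,2,4)_5 → 2³ + 2³ + 4³ = 8 + 8 + 64 = 80
80 = (3,1,0)_5 → 3³ + 1³ + 0³ = 27 + 1 + 0 = 28
28 = (1,0,3)_5 → 1³ + 0³ + 3³ = 1 + 0 + 27 = 28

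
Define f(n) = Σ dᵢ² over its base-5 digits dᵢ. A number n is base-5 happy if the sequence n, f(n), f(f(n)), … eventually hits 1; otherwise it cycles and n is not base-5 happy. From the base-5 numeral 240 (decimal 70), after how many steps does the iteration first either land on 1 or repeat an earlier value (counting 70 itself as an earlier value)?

70 = (2,4,0)_5 → 2² + 4² + 0² = 4 + 16 + 0 = 20
20 = (4,0)_5 → 4² + 0² = 16 + 0 = 16
16 = (3,1)_5 → 3² + 1² = 9 + 1 = 10
10 = (2,0)_5 → 2² + 0² = 4 + 0 = 4
4 = (4)_5 → 4² = 16  — 16 repeats.
That took 5 steps.

5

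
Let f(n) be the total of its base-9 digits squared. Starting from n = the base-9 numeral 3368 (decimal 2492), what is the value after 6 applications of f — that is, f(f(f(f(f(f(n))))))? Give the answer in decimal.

50

2492 = (3,3,6,8)_9 → 118
118 = (1,4,1)_9 → 18
18 = (2,0)_9 → 4
4 = (4)_9 → 16
16 = (1,7)_9 → 50
50 = (5,5)_9 → 50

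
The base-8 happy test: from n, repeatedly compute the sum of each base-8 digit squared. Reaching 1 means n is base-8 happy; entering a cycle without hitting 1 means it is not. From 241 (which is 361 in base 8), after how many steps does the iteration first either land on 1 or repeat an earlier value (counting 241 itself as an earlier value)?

9

241 = (3,6,1)_8 → 3² + 6² + 1² = 9 + 36 + 1 = 46
46 = (5,6)_8 → 5² + 6² = 25 + 36 = 61
61 = (7,5)_8 → 7² + 5² = 49 + 25 = 74
74 = (1,1,2)_8 → 1² + 1² + 2² = 1 + 1 + 4 = 6
6 = (6)_8 → 6² = 36
36 = (4,4)_8 → 4² + 4² = 16 + 16 = 32
32 = (4,0)_8 → 4² + 0² = 16 + 0 = 16
16 = (2,0)_8 → 2² + 0² = 4 + 0 = 4
4 = (4)_8 → 4² = 16  — 16 repeats.
That took 9 steps.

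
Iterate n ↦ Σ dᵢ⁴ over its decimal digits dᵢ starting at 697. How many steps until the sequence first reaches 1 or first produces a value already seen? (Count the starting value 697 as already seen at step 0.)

697 → 6⁴ + 9⁴ + 7⁴ = 10258
10258 → 1⁴ + 0⁴ + 2⁴ + 5⁴ + 8⁴ = 4738
4738 → 4⁴ + 7⁴ + 3⁴ + 8⁴ = 6834
6834 → 6⁴ + 8⁴ + 3⁴ + 4⁴ = 5729
5729 → 5⁴ + 7⁴ + 2⁴ + 9⁴ = 9603
9603 → 9⁴ + 6⁴ + 0⁴ + 3⁴ = 7938
7938 → 7⁴ + 9⁴ + 3⁴ + 8⁴ = 13139
13139 → 1⁴ + 3⁴ + 1⁴ + 3⁴ + 9⁴ = 6725
6725 → 6⁴ + 7⁴ + 2⁴ + 5⁴ = 4338
4338 → 4⁴ + 3⁴ + 3⁴ + 8⁴ = 4514
4514 → 4⁴ + 5⁴ + 1⁴ + 4⁴ = 1138
1138 → 1⁴ + 1⁴ + 3⁴ + 8⁴ = 4179
4179 → 4⁴ + 1⁴ + 7⁴ + 9⁴ = 9219
9219 → 9⁴ + 2⁴ + 1⁴ + 9⁴ = 13139  — 13139 repeats.
That took 14 steps.

14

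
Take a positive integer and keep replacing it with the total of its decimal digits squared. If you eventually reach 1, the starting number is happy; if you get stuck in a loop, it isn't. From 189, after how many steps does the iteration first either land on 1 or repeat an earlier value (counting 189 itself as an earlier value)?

189 → 1² + 8² + 9² = 1 + 64 + 81 = 146
146 → 1² + 4² + 6² = 1 + 16 + 36 = 53
53 → 5² + 3² = 25 + 9 = 34
34 → 3² + 4² = 9 + 16 = 25
25 → 2² + 5² = 4 + 25 = 29
29 → 2² + 9² = 4 + 81 = 85
85 → 8² + 5² = 64 + 25 = 89
89 → 8² + 9² = 64 + 81 = 145
145 → 1² + 4² + 5² = 1 + 16 + 25 = 42
42 → 4² + 2² = 16 + 4 = 20
20 → 2² + 0² = 4 + 0 = 4
4 → 4² = 16
16 → 1² + 6² = 1 + 36 = 37
37 → 3² + 7² = 9 + 49 = 58
58 → 5² + 8² = 25 + 64 = 89  — 89 repeats.
That took 15 steps.

15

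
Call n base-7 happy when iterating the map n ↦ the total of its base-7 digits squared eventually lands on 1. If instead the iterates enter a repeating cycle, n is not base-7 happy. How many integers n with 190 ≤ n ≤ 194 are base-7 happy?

190: 190 → 46 → 52 → 10 → 10  (repeats 10)
191: 191 → 49 → 1  (reaches 1)
192: 192 → 54 → 26 → 34 → 52 → 10 → 10  (repeats 10)
193: 193 → 61 → 27 → 45 → 45  (repeats 45)
194: 194 → 70 → 10 → 10  (repeats 10)
base-7 happy: 191

1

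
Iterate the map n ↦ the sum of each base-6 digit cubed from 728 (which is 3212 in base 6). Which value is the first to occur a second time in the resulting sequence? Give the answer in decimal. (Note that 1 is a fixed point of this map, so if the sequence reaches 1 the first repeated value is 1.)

190

728 = (3,2,1,2)_6 → 3³ + 2³ + 1³ + 2³ = 44
44 = (1,1,2)_6 → 1³ + 1³ + 2³ = 10
10 = (1,4)_6 → 1³ + 4³ = 65
65 = (1,4,5)_6 → 1³ + 4³ + 5³ = 190
190 = (5,1,4)_6 → 5³ + 1³ + 4³ = 190  — 190 already appeared earlier.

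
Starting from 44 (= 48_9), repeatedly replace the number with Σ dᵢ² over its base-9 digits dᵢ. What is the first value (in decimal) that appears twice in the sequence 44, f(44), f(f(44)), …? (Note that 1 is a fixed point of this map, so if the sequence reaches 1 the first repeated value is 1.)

50

44 = (4,8)_9 → 80
80 = (8,8)_9 → 128
128 = (1,5,2)_9 → 30
30 = (3,3)_9 → 18
18 = (2,0)_9 → 4
4 = (4)_9 → 16
16 = (1,7)_9 → 50
50 = (5,5)_9 → 50  — 50 already appeared earlier.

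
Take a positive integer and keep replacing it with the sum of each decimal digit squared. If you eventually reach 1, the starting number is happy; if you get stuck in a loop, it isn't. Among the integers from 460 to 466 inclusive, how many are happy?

460: 460 → 52 → 29 → 85 → 89 → 145 → 42 → 20 → 4 → 16 → 37 → 58 → 89  — not happy
461: 461 → 53 → 34 → 25 → 29 → 85 → 89 → 145 → 42 → 20 → 4 → 16 → 37 → 58 → 89  — not happy
462: 462 → 56 → 61 → 37 → 58 → 89 → 145 → 42 → 20 → 4 → 16 → 37  — not happy
463: 463 → 61 → 37 → 58 → 89 → 145 → 42 → 20 → 4 → 16 → 37  — not happy
464: 464 → 68 → 100 → 1  — happy
465: 465 → 77 → 98 → 145 → 42 → 20 → 4 → 16 → 37 → 58 → 89 → 145  — not happy
466: 466 → 88 → 128 → 69 → 117 → 51 → 26 → 40 → 16 → 37 → 58 → 89 → 145 → 42 → 20 → 4 → 16  — not happy
happy: 464

1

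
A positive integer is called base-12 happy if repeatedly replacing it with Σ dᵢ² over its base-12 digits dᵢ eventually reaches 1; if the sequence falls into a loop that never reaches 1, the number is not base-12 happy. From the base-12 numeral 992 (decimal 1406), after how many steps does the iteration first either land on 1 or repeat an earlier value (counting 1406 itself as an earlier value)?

5

1406 = (9,9,2)_12 → 166
166 = (1,1,10)_12 → 102
102 = (8,6)_12 → 100
100 = (8,4)_12 → 80
80 = (6,8)_12 → 100  — 100 repeats.
That took 5 steps.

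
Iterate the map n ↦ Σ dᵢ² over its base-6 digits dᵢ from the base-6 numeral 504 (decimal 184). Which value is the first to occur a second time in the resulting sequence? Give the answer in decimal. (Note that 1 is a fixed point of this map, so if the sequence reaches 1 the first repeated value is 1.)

41

184 = (5,0,4)_6 → 5² + 0² + 4² = 25 + 0 + 16 = 41
41 = (1,0,5)_6 → 1² + 0² + 5² = 1 + 0 + 25 = 26
26 = (4,2)_6 → 4² + 2² = 16 + 4 = 20
20 = (3,2)_6 → 3² + 2² = 9 + 4 = 13
13 = (2,1)_6 → 2² + 1² = 4 + 1 = 5
5 = (5)_6 → 5² = 25
25 = (4,1)_6 → 4² + 1² = 16 + 1 = 17
17 = (2,5)_6 → 2² + 5² = 4 + 25 = 29
29 = (4,5)_6 → 4² + 5² = 16 + 25 = 41  — 41 already appeared earlier.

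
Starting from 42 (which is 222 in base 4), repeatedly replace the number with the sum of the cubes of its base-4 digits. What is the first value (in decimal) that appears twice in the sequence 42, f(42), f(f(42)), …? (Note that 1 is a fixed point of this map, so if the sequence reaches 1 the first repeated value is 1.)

9

42 = (2,2,2)_4 → 2³ + 2³ + 2³ = 24
24 = (1,2,0)_4 → 1³ + 2³ + 0³ = 9
9 = (2,1)_4 → 2³ + 1³ = 9  — 9 already appeared earlier.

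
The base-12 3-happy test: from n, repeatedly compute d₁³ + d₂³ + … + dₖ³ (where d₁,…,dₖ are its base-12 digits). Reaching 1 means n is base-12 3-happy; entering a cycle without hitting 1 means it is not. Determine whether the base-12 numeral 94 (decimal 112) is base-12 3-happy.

not base-12 3-happy

112 = (9,4)_12 → 9³ + 4³ = 793
793 = (5,6,1)_12 → 5³ + 6³ + 1³ = 342
342 = (2,4,6)_12 → 2³ + 4³ + 6³ = 288
288 = (2,0,0)_12 → 2³ + 0³ + 0³ = 8
8 = (8)_12 → 8³ = 512
512 = (3,6,8)_12 → 3³ + 6³ + 8³ = 755
755 = (5,2,11)_12 → 5³ + 2³ + 11³ = 1464
1464 = (10,2,0)_12 → 10³ + 2³ + 0³ = 1008
1008 = (7,0,0)_12 → 7³ + 0³ + 0³ = 343
343 = (2,4,7)_12 → 2³ + 4³ + 7³ = 415
415 = (2,10,7)_12 → 2³ + 10³ + 7³ = 1351
1351 = (9,4,7)_12 → 9³ + 4³ + 7³ = 1136
1136 = (7,10,8)_12 → 7³ + 10³ + 8³ = 1855
1855 = (1,0,10,7)_12 → 1³ + 0³ + 10³ + 7³ = 1344
1344 = (9,4,0)_12 → 9³ + 4³ + 0³ = 793  — 793 already seen; the sequence cycles without reaching 1.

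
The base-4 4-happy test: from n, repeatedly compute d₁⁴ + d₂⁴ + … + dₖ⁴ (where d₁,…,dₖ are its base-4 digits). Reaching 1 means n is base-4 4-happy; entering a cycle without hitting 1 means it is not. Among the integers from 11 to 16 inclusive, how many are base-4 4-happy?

11: 11 → 97 → 18 → 17 → 2 → 16 → 1  — base-4 4-happy
12: 12 → 81 → 3 → 81  — not base-4 4-happy
13: 13 → 82 → 18 → 17 → 2 → 16 → 1  — base-4 4-happy
14: 14 → 97 → 18 → 17 → 2 → 16 → 1  — base-4 4-happy
15: 15 → 162 → 48 → 81 → 3 → 81  — not base-4 4-happy
16: 16 → 1  — base-4 4-happy
base-4 4-happy: 11, 13, 14, 16

4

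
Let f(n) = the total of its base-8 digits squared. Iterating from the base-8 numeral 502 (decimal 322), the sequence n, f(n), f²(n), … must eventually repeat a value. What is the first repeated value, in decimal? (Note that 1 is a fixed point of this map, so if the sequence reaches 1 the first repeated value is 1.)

20

322 = (5,0,2)_8 → 5² + 0² + 2² = 25 + 0 + 4 = 29
29 = (3,5)_8 → 3² + 5² = 9 + 25 = 34
34 = (4,2)_8 → 4² + 2² = 16 + 4 = 20
20 = (2,4)_8 → 2² + 4² = 4 + 16 = 20  — 20 already appeared earlier.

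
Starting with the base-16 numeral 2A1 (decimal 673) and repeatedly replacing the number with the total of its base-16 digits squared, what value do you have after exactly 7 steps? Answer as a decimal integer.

673 = (2,10,1)_16 → 2² + 10² + 1² = 105
105 = (6,9)_16 → 6² + 9² = 117
117 = (7,5)_16 → 7² + 5² = 74
74 = (4,10)_16 → 4² + 10² = 116
116 = (7,4)_16 → 7² + 4² = 65
65 = (4,1)_16 → 4² + 1² = 17
17 = (1,1)_16 → 1² + 1² = 2

2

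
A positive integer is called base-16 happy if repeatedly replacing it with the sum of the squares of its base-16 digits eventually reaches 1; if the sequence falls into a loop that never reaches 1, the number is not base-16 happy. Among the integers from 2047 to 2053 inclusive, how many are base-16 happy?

5

2047: 2047 → 499 → 235 → 317 → 179 → 130 → 68 → 32 → 4 → 16 → 1  — base-16 happy
2048: 2048 → 64 → 16 → 1  — base-16 happy
2049: 2049 → 65 → 17 → 2 → 4 → 16 → 1  — base-16 happy
2050: 2050 → 68 → 32 → 4 → 16 → 1  — base-16 happy
2051: 2051 → 73 → 97 → 37 → 29 → 170 → 200 → 208 → 169 → 181 → 146 → 85 → 50 → 13 → 169  — not base-16 happy
2052: 2052 → 80 → 25 → 82 → 29 → 170 → 200 → 208 → 169 → 181 → 146 → 85 → 50 → 13 → 169  — not base-16 happy
2053: 2053 → 89 → 106 → 136 → 128 → 64 → 16 → 1  — base-16 happy
base-16 happy: 2047, 2048, 2049, 2050, 2053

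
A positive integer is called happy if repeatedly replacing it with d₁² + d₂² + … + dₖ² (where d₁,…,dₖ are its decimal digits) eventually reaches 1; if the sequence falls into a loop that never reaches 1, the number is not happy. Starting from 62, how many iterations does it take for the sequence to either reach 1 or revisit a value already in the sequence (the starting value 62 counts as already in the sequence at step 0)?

62 → 6² + 2² = 36 + 4 = 40
40 → 4² + 0² = 16 + 0 = 16
16 → 1² + 6² = 1 + 36 = 37
37 → 3² + 7² = 9 + 49 = 58
58 → 5² + 8² = 25 + 64 = 89
89 → 8² + 9² = 64 + 81 = 145
145 → 1² + 4² + 5² = 1 + 16 + 25 = 42
42 → 4² + 2² = 16 + 4 = 20
20 → 2² + 0² = 4 + 0 = 4
4 → 4² = 16  — 16 repeats.
That took 10 steps.

10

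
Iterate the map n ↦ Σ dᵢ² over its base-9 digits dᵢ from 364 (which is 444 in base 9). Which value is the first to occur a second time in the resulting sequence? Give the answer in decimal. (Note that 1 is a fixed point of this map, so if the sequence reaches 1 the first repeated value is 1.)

364 = (4,4,4)_9 → 48
48 = (5,3)_9 → 34
34 = (3,7)_9 → 58
58 = (6,4)_9 → 52
52 = (5,7)_9 → 74
74 = (8,2)_9 → 68
68 = (7,5)_9 → 74  — 74 already appeared earlier.

74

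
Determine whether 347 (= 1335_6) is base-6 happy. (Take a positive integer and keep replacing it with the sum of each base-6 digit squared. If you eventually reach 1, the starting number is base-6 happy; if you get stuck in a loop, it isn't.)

347 = (1,3,3,5)_6 → 1² + 3² + 3² + 5² = 1 + 9 + 9 + 25 = 44
44 = (1,1,2)_6 → 1² + 1² + 2² = 1 + 1 + 4 = 6
6 = (1,0)_6 → 1² + 0² = 1 + 0 = 1  — reached 1.

base-6 happy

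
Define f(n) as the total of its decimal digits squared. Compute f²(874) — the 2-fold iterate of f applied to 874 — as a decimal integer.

86

874 → 8² + 7² + 4² = 129
129 → 1² + 2² + 9² = 86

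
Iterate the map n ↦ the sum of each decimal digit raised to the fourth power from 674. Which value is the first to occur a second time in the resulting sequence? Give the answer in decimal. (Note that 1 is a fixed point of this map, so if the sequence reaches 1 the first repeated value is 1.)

674 → 3953
3953 → 7348
7348 → 6834
6834 → 5729
5729 → 9603
9603 → 7938
7938 → 13139
13139 → 6725
6725 → 4338
4338 → 4514
4514 → 1138
1138 → 4179
4179 → 9219
9219 → 13139  — 13139 already appeared earlier.

13139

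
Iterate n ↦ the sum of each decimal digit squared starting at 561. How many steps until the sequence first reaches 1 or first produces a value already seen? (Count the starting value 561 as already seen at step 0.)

561 → 5² + 6² + 1² = 62
62 → 6² + 2² = 40
40 → 4² + 0² = 16
16 → 1² + 6² = 37
37 → 3² + 7² = 58
58 → 5² + 8² = 89
89 → 8² + 9² = 145
145 → 1² + 4² + 5² = 42
42 → 4² + 2² = 20
20 → 2² + 0² = 4
4 → 4² = 16  — 16 repeats.
That took 11 steps.

11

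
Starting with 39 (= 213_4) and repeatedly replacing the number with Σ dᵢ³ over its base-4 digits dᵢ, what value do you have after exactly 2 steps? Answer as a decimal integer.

39 = (2,1,3)_4 → 36
36 = (2,1,0)_4 → 9

9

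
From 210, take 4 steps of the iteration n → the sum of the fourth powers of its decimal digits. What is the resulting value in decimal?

8208

210 → 2⁴ + 1⁴ + 0⁴ = 17
17 → 1⁴ + 7⁴ = 2402
2402 → 2⁴ + 4⁴ + 0⁴ + 2⁴ = 288
288 → 2⁴ + 8⁴ + 8⁴ = 8208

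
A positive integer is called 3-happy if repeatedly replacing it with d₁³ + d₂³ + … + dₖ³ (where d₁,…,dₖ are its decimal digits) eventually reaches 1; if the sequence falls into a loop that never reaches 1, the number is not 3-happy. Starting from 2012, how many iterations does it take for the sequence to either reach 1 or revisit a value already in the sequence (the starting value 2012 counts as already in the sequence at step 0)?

2012 → 2³ + 0³ + 1³ + 2³ = 17
17 → 1³ + 7³ = 344
344 → 3³ + 4³ + 4³ = 155
155 → 1³ + 5³ + 5³ = 251
251 → 2³ + 5³ + 1³ = 134
134 → 1³ + 3³ + 4³ = 92
92 → 9³ + 2³ = 737
737 → 7³ + 3³ + 7³ = 713
713 → 7³ + 1³ + 3³ = 371
371 → 3³ + 7³ + 1³ = 371  — 371 repeats.
That took 10 steps.

10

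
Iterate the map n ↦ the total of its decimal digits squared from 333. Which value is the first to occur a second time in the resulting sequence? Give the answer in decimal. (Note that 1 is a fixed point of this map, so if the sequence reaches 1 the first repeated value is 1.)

89

333 → 3² + 3² + 3² = 9 + 9 + 9 = 27
27 → 2² + 7² = 4 + 49 = 53
53 → 5² + 3² = 25 + 9 = 34
34 → 3² + 4² = 9 + 16 = 25
25 → 2² + 5² = 4 + 25 = 29
29 → 2² + 9² = 4 + 81 = 85
85 → 8² + 5² = 64 + 25 = 89
89 → 8² + 9² = 64 + 81 = 145
145 → 1² + 4² + 5² = 1 + 16 + 25 = 42
42 → 4² + 2² = 16 + 4 = 20
20 → 2² + 0² = 4 + 0 = 4
4 → 4² = 16
16 → 1² + 6² = 1 + 36 = 37
37 → 3² + 7² = 9 + 49 = 58
58 → 5² + 8² = 25 + 64 = 89  — 89 already appeared earlier.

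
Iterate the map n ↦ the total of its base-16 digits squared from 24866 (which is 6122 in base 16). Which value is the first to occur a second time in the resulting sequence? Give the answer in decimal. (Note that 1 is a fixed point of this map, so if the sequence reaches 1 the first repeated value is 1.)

169

24866 = (6,1,2,2)_16 → 45
45 = (2,13)_16 → 173
173 = (10,13)_16 → 269
269 = (1,0,13)_16 → 170
170 = (10,10)_16 → 200
200 = (12,8)_16 → 208
208 = (13,0)_16 → 169
169 = (10,9)_16 → 181
181 = (11,5)_16 → 146
146 = (9,2)_16 → 85
85 = (5,5)_16 → 50
50 = (3,2)_16 → 13
13 = (13)_16 → 169  — 169 already appeared earlier.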